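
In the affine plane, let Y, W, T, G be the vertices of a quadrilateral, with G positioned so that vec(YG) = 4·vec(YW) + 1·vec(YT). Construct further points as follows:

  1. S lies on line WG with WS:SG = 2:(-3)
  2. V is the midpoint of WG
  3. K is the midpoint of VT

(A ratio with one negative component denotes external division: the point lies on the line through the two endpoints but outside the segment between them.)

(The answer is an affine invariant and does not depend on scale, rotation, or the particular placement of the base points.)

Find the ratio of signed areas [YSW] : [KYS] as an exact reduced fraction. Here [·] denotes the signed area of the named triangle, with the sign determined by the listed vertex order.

Assign Y = (0, 0), W = (1, 0), T = (0, 1), G = (4, 1) — the answer is frame-independent, so this choice is without loss of generality.
1. S lies on line WG with WS:SG = 2:(-3) ⇒ S = (-5, -2)
2. V is the midpoint of WG ⇒ V = (5/2, 1/2)
3. K is the midpoint of VT ⇒ K = (5/4, 3/4)
2·[YSW] = 2, 2·[KYS] = -5/4
[YSW]:[KYS] = 2:-5/4 = -8/5

[YSW]:[KYS] = -8/5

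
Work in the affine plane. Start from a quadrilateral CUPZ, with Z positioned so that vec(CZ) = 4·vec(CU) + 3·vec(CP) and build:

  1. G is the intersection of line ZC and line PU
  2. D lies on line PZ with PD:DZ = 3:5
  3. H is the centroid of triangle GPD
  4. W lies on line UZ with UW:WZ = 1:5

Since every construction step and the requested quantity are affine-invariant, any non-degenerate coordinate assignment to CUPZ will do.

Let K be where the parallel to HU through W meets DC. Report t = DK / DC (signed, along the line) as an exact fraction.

Set C = (0, 0), U = (1, 0), P = (0, 1), Z = (4, 3); any affine frame gives the same invariant.
1. G is the intersection of line ZC and line PU ⇒ G = (4/7, 3/7)
2. D lies on line PZ with PD:DZ = 3:5 ⇒ D = (3/2, 7/4)
3. H is the centroid of triangle GPD ⇒ H = (29/42, 89/84)
4. W lies on line UZ with UW:WZ = 1:5 ⇒ W = (3/2, 1/2)
through W parallel to HU: direction (13/42, -89/84); meets DC at K = (879/716, 2051/1432)
K = D + t·(C−D) with t = 65/358

t = 65/358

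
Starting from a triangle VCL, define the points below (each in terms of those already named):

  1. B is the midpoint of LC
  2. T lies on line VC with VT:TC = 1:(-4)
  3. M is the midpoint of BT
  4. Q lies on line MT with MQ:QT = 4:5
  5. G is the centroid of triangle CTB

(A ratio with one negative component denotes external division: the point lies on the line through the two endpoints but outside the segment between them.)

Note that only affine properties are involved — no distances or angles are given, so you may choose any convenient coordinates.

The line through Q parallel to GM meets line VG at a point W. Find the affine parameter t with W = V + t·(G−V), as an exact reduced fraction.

t = 11/27

Work in coordinates with V = (0, 0), C = (1, 0), L = (0, 1).
1. B is the midpoint of LC ⇒ B = (1/2, 1/2)
2. T lies on line VC with VT:TC = 1:(-4) ⇒ T = (-1/3, 0)
3. M is the midpoint of BT ⇒ M = (1/12, 1/4)
4. Q lies on line MT with MQ:QT = 4:5 ⇒ Q = (-11/108, 5/36)
5. G is the centroid of triangle CTB ⇒ G = (7/18, 1/6)
through Q parallel to GM: direction (-11/36, 1/12); meets VG at W = (77/486, 11/162)
W = V + t·(G−V) with t = 11/27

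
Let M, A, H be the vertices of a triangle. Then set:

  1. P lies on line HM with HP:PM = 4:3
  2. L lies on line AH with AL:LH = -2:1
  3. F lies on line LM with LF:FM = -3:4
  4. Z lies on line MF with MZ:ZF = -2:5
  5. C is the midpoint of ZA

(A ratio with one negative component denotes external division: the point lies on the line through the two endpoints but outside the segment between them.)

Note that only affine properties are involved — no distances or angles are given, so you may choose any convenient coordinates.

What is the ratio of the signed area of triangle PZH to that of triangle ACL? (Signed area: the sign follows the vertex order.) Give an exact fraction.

Set M = (0, 0), A = (1, 0), H = (0, 1); any affine frame gives the same invariant.
1. P lies on line HM with HP:PM = 4:3 ⇒ P = (0, 3/7)
2. L lies on line AH with AL:LH = -2:1 ⇒ L = (-1, 2)
3. F lies on line LM with LF:FM = -3:4 ⇒ F = (-4, 8)
4. Z lies on line MF with MZ:ZF = -2:5 ⇒ Z = (8/3, -16/3)
5. C is the midpoint of ZA ⇒ C = (11/6, -8/3)
2·[PZH] = 32/21, 2·[ACL] = -11/3
[PZH]:[ACL] = 32/21:-11/3 = -32/77

[PZH]:[ACL] = -32/77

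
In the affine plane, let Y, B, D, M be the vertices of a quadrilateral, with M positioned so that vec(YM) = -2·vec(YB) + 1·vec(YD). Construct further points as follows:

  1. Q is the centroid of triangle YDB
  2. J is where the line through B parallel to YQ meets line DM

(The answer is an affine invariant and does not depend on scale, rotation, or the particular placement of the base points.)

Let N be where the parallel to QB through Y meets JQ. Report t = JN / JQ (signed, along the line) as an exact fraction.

t = 4/3

Choose coordinates Y = (0, 0), B = (1, 0), D = (0, 1), M = (-2, 1).
1. Q is the centroid of triangle YDB ⇒ Q = (1/3, 1/3)
2. J is where the line through B parallel to YQ meets line DM ⇒ J = (2, 1)
through Y parallel to QB: direction (2/3, -1/3); meets JQ at N = (-2/9, 1/9)
N = J + t·(Q−J) with t = 4/3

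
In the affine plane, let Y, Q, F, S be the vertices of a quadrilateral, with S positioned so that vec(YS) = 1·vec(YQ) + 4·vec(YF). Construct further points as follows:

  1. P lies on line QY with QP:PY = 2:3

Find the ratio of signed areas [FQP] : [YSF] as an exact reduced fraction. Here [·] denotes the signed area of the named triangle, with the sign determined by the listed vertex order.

Set Y = (0, 0), Q = (1, 0), F = (0, 1), S = (1, 4); any affine frame gives the same invariant.
1. P lies on line QY with QP:PY = 2:3 ⇒ P = (3/5, 0)
2·[FQP] = -2/5, 2·[YSF] = 1
[FQP]:[YSF] = -2/5:1 = -2/5

[FQP]:[YSF] = -2/5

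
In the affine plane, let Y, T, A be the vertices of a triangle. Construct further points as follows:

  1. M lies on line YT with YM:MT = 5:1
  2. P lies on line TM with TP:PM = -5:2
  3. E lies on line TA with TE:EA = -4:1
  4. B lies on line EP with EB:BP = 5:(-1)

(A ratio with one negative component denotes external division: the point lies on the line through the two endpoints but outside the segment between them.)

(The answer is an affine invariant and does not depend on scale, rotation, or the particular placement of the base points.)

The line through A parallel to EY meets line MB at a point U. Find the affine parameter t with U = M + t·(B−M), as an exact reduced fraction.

Assign Y = (0, 0), T = (1, 0), A = (0, 1) — the answer is frame-independent, so this choice is without loss of generality.
1. M lies on line YT with YM:MT = 5:1 ⇒ M = (5/6, 0)
2. P lies on line TM with TP:PM = -5:2 ⇒ P = (13/18, 0)
3. E lies on line TA with TE:EA = -4:1 ⇒ E = (-1/3, 4/3)
4. B lies on line EP with EB:BP = 5:(-1) ⇒ B = (71/72, -1/3)
through A parallel to EY: direction (1/3, -4/3); meets MB at U = (-9/20, 14/5)
U = M + t·(B−M) with t = -42/5

t = -42/5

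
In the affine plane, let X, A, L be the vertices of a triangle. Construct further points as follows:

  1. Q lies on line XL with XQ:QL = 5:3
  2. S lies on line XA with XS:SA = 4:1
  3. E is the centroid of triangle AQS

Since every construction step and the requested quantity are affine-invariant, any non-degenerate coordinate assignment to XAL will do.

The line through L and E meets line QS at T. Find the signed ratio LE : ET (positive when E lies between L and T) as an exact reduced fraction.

LE:ET = 31/5

Set X = (0, 0), A = (1, 0), L = (0, 1); any affine frame gives the same invariant.
1. Q lies on line XL with XQ:QL = 5:3 ⇒ Q = (0, 5/8)
2. S lies on line XA with XS:SA = 4:1 ⇒ S = (4/5, 0)
3. E is the centroid of triangle AQS ⇒ E = (3/5, 5/24)
line LE meets QS at T = (108/155, 5/62)
E = L + t·(T−L) with t = 31/36, so LE:ET = 31/36:5/36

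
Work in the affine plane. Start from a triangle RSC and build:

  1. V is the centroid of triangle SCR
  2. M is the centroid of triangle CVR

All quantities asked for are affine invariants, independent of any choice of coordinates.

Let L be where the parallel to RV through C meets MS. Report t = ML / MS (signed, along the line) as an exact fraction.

t = -1/2

Set R = (0, 0), S = (1, 0), C = (0, 1); any affine frame gives the same invariant.
1. V is the centroid of triangle SCR ⇒ V = (1/3, 1/3)
2. M is the centroid of triangle CVR ⇒ M = (1/9, 4/9)
through C parallel to RV: direction (1/3, 1/3); meets MS at L = (-1/3, 2/3)
L = M + t·(S−M) with t = -1/2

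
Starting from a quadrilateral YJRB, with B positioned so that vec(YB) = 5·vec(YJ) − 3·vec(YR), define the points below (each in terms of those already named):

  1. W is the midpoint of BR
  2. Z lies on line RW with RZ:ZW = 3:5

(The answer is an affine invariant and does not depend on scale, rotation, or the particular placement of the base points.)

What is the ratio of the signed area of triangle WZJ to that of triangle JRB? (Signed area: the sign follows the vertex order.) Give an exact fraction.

Set Y = (0, 0), J = (1, 0), R = (0, 1), B = (5, -3); any affine frame gives the same invariant.
1. W is the midpoint of BR ⇒ W = (5/2, -1)
2. Z lies on line RW with RZ:ZW = 3:5 ⇒ Z = (15/16, 1/4)
2·[WZJ] = 5/16, 2·[JRB] = -1
[WZJ]:[JRB] = 5/16:-1 = -5/16

[WZJ]:[JRB] = -5/16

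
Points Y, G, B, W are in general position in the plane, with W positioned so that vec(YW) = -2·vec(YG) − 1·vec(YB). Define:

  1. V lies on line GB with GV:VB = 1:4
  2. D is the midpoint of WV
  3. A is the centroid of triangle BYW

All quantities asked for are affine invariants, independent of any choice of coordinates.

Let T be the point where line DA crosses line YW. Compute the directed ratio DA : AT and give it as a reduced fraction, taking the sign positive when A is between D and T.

Assign Y = (0, 0), G = (1, 0), B = (0, 1), W = (-2, -1) — the answer is frame-independent, so this choice is without loss of generality.
1. V lies on line GB with GV:VB = 1:4 ⇒ V = (4/5, 1/5)
2. D is the midpoint of WV ⇒ D = (-3/5, -2/5)
3. A is the centroid of triangle BYW ⇒ A = (-2/3, 0)
line DA meets YW at T = (-8/13, -4/13)
A = D + t·(T−D) with t = 13/3, so DA:AT = 13/3:-10/3

DA:AT = -13/10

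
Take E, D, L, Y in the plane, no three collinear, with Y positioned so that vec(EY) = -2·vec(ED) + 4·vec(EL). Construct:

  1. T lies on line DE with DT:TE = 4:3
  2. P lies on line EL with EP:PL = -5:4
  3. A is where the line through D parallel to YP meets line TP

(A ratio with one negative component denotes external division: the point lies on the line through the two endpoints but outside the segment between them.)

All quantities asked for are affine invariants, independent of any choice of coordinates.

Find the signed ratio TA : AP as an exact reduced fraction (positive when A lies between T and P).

Assign E = (0, 0), D = (1, 0), L = (0, 1), Y = (-2, 4) — the answer is frame-independent, so this choice is without loss of generality.
1. T lies on line DE with DT:TE = 4:3 ⇒ T = (3/7, 0)
2. P lies on line EL with EP:PL = -5:4 ⇒ P = (0, 5)
3. A is where the line through D parallel to YP meets line TP ⇒ A = (33/73, -20/73)
A = T + t·(P−T) with t = -4/73, so TA:AP = t:(1−t) = -4/73:77/73

TA:AP = -4/77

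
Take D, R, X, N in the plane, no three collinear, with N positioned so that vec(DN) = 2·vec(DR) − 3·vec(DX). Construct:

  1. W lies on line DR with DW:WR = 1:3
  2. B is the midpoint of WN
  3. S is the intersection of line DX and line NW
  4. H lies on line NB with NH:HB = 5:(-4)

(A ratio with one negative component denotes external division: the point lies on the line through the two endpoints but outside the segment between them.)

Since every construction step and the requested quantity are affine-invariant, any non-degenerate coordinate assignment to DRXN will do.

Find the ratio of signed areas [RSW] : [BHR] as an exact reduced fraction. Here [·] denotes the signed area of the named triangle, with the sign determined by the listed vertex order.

Work in coordinates with D = (0, 0), R = (1, 0), X = (0, 1), N = (2, -3).
1. W lies on line DR with DW:WR = 1:3 ⇒ W = (1/4, 0)
2. B is the midpoint of WN ⇒ B = (9/8, -3/2)
3. S is the intersection of line DX and line NW ⇒ S = (0, 3/7)
4. H lies on line NB with NH:HB = 5:(-4) ⇒ H = (-19/8, 9/2)
2·[RSW] = 9/28, 2·[BHR] = -9/2
[RSW]:[BHR] = 9/28:-9/2 = -1/14

[RSW]:[BHR] = -1/14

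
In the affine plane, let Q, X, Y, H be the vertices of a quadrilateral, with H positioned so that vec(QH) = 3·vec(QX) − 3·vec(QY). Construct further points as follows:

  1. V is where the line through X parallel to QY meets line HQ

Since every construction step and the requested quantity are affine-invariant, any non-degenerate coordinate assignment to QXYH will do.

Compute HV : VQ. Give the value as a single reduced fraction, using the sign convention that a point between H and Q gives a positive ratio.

HV:VQ = 2

Work in coordinates with Q = (0, 0), X = (1, 0), Y = (0, 1), H = (3, -3).
1. V is where the line through X parallel to QY meets line HQ ⇒ V = (1, -1)
V = H + t·(Q−H) with t = 2/3, so HV:VQ = t:(1−t) = 2/3:1/3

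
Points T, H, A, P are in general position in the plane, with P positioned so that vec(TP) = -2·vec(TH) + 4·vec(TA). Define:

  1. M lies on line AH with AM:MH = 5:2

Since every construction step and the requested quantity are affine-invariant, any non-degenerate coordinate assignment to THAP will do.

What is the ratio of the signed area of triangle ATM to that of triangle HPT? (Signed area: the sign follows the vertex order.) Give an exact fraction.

Choose coordinates T = (0, 0), H = (1, 0), A = (0, 1), P = (-2, 4).
1. M lies on line AH with AM:MH = 5:2 ⇒ M = (5/7, 2/7)
2·[ATM] = 5/7, 2·[HPT] = 4
[ATM]:[HPT] = 5/7:4 = 5/28

[ATM]:[HPT] = 5/28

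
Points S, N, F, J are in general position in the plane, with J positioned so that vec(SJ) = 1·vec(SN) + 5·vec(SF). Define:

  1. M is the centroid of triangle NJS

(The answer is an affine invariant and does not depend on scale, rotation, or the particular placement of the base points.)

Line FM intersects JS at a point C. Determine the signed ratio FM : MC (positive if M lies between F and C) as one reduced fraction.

FM:MC = -8/5

Choose coordinates S = (0, 0), N = (1, 0), F = (0, 1), J = (1, 5).
1. M is the centroid of triangle NJS ⇒ M = (2/3, 5/3)
line FM meets JS at C = (1/4, 5/4)
M = F + t·(C−F) with t = 8/3, so FM:MC = 8/3:-5/3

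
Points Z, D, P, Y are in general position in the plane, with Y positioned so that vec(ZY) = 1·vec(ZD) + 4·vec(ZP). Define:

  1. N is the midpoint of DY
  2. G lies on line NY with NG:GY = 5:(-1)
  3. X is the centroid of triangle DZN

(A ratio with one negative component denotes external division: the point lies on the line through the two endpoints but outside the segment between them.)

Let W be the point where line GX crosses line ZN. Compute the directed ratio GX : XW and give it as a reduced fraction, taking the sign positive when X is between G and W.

Work in coordinates with Z = (0, 0), D = (1, 0), P = (0, 1), Y = (1, 4).
1. N is the midpoint of DY ⇒ N = (1, 2)
2. G lies on line NY with NG:GY = 5:(-1) ⇒ G = (1, 9/2)
3. X is the centroid of triangle DZN ⇒ X = (2/3, 2/3)
line GX meets ZN at W = (14/19, 28/19)
X = G + t·(W−G) with t = 19/15, so GX:XW = 19/15:-4/15

GX:XW = -19/4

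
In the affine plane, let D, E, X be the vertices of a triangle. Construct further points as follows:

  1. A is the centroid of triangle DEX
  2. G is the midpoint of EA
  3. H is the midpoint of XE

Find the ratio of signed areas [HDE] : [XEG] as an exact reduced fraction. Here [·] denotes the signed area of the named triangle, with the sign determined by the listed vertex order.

[HDE]:[XEG] = -3

Assign D = (0, 0), E = (1, 0), X = (0, 1) — the answer is frame-independent, so this choice is without loss of generality.
1. A is the centroid of triangle DEX ⇒ A = (1/3, 1/3)
2. G is the midpoint of EA ⇒ G = (2/3, 1/6)
3. H is the midpoint of XE ⇒ H = (1/2, 1/2)
2·[HDE] = 1/2, 2·[XEG] = -1/6
[HDE]:[XEG] = 1/2:-1/6 = -3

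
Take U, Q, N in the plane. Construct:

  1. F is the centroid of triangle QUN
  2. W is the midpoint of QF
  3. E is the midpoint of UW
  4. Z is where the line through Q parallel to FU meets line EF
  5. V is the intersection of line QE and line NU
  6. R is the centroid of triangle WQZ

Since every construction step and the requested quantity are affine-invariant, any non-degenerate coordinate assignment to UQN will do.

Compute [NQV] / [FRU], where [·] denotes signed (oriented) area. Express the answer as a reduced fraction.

[NQV]:[FRU] = 63/20

Choose coordinates U = (0, 0), Q = (1, 0), N = (0, 1).
1. F is the centroid of triangle QUN ⇒ F = (1/3, 1/3)
2. W is the midpoint of QF ⇒ W = (2/3, 1/6)
3. E is the midpoint of UW ⇒ E = (1/3, 1/12)
4. Z is where the line through Q parallel to FU meets line EF ⇒ Z = (1/3, -2/3)
5. V is the intersection of line QE and line NU ⇒ V = (0, 1/8)
6. R is the centroid of triangle WQZ ⇒ R = (2/3, -1/6)
2·[NQV] = -7/8, 2·[FRU] = -5/18
[NQV]:[FRU] = -7/8:-5/18 = 63/20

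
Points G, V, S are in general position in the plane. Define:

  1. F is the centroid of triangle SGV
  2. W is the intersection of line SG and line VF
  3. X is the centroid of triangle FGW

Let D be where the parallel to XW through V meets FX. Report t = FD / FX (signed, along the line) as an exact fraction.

Choose coordinates G = (0, 0), V = (1, 0), S = (0, 1).
1. F is the centroid of triangle SGV ⇒ F = (1/3, 1/3)
2. W is the intersection of line SG and line VF ⇒ W = (0, 1/2)
3. X is the centroid of triangle FGW ⇒ X = (1/9, 5/18)
through V parallel to XW: direction (-1/9, 2/9); meets FX at D = (7/9, 4/9)
D = F + t·(X−F) with t = -2

t = -2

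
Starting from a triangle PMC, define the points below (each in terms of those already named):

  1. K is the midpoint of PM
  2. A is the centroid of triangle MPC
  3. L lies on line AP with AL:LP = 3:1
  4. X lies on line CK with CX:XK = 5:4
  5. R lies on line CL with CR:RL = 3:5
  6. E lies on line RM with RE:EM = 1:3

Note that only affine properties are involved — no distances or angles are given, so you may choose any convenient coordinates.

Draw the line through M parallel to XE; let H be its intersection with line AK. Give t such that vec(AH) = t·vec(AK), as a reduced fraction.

Work in coordinates with P = (0, 0), M = (1, 0), C = (0, 1).
1. K is the midpoint of PM ⇒ K = (1/2, 0)
2. A is the centroid of triangle MPC ⇒ A = (1/3, 1/3)
3. L lies on line AP with AL:LP = 3:1 ⇒ L = (1/12, 1/12)
4. X lies on line CK with CX:XK = 5:4 ⇒ X = (5/18, 4/9)
5. R lies on line CL with CR:RL = 3:5 ⇒ R = (1/32, 21/32)
6. E lies on line RM with RE:EM = 1:3 ⇒ E = (35/128, 63/128)
through M parallel to XE: direction (-5/1152, 55/1152); meets AK at H = (10/9, -11/9)
H = A + t·(K−A) with t = 14/3

t = 14/3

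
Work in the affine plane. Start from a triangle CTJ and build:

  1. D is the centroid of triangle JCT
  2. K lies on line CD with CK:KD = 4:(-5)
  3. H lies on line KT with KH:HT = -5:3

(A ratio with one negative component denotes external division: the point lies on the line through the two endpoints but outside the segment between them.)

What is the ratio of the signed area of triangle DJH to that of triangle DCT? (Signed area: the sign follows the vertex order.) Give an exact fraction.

[DJH]:[DCT] = -10

Set C = (0, 0), T = (1, 0), J = (0, 1); any affine frame gives the same invariant.
1. D is the centroid of triangle JCT ⇒ D = (1/3, 1/3)
2. K lies on line CD with CK:KD = 4:(-5) ⇒ K = (-4/3, -4/3)
3. H lies on line KT with KH:HT = -5:3 ⇒ H = (9/2, 2)
2·[DJH] = -10/3, 2·[DCT] = 1/3
[DJH]:[DCT] = -10/3:1/3 = -10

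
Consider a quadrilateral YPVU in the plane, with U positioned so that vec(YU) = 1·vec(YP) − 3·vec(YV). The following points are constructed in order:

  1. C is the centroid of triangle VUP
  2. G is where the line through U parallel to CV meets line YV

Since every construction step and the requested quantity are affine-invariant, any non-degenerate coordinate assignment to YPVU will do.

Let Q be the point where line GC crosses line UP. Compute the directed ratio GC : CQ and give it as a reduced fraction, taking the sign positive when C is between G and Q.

GC:CQ = 2

Choose coordinates Y = (0, 0), P = (1, 0), V = (0, 1), U = (1, -3).
1. C is the centroid of triangle VUP ⇒ C = (2/3, -2/3)
2. G is where the line through U parallel to CV meets line YV ⇒ G = (0, -1/2)
line GC meets UP at Q = (1, -3/4)
C = G + t·(Q−G) with t = 2/3, so GC:CQ = 2/3:1/3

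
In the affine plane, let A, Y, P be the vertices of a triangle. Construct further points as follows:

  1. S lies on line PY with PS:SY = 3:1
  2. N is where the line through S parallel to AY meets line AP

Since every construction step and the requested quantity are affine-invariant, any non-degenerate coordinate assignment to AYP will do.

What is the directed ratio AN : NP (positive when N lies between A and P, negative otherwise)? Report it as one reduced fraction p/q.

AN:NP = 1/3

Work in coordinates with A = (0, 0), Y = (1, 0), P = (0, 1).
1. S lies on line PY with PS:SY = 3:1 ⇒ S = (3/4, 1/4)
2. N is where the line through S parallel to AY meets line AP ⇒ N = (0, 1/4)
N = A + t·(P−A) with t = 1/4, so AN:NP = t:(1−t) = 1/4:3/4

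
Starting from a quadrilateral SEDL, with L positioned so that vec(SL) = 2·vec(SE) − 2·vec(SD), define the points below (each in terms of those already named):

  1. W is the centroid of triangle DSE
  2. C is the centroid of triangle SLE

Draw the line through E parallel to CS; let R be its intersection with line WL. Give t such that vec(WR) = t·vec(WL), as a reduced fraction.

Choose coordinates S = (0, 0), E = (1, 0), D = (0, 1), L = (2, -2).
1. W is the centroid of triangle DSE ⇒ W = (1/3, 1/3)
2. C is the centroid of triangle SLE ⇒ C = (1, -2/3)
through E parallel to CS: direction (-1, 2/3); meets WL at R = (2/11, 6/11)
R = W + t·(L−W) with t = -1/11

t = -1/11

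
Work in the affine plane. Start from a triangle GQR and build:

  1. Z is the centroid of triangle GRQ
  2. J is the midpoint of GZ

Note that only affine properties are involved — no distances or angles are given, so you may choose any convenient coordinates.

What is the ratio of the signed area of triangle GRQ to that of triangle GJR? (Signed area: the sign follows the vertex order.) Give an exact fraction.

Set G = (0, 0), Q = (1, 0), R = (0, 1); any affine frame gives the same invariant.
1. Z is the centroid of triangle GRQ ⇒ Z = (1/3, 1/3)
2. J is the midpoint of GZ ⇒ J = (1/6, 1/6)
2·[GRQ] = -1, 2·[GJR] = 1/6
[GRQ]:[GJR] = -1:1/6 = -6

[GRQ]:[GJR] = -6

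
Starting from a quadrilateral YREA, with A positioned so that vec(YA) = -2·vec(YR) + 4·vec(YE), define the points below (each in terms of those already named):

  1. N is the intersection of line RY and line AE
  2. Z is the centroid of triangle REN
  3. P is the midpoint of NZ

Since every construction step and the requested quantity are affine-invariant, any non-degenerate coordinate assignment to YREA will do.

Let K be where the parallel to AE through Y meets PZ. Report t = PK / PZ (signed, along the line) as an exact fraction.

Work in coordinates with Y = (0, 0), R = (1, 0), E = (0, 1), A = (-2, 4).
1. N is the intersection of line RY and line AE ⇒ N = (2/3, 0)
2. Z is the centroid of triangle REN ⇒ Z = (5/9, 1/3)
3. P is the midpoint of NZ ⇒ P = (11/18, 1/6)
through Y parallel to AE: direction (2, -3); meets PZ at K = (4/3, -2)
K = P + t·(Z−P) with t = -13

t = -13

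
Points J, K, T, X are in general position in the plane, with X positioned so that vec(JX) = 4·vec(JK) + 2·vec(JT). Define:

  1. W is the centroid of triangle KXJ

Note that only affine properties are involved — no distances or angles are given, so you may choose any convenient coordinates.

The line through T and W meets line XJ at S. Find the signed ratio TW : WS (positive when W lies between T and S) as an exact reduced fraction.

Work in coordinates with J = (0, 0), K = (1, 0), T = (0, 1), X = (4, 2).
1. W is the centroid of triangle KXJ ⇒ W = (5/3, 2/3)
line TW meets XJ at S = (10/7, 5/7)
W = T + t·(S−T) with t = 7/6, so TW:WS = 7/6:-1/6

TW:WS = -7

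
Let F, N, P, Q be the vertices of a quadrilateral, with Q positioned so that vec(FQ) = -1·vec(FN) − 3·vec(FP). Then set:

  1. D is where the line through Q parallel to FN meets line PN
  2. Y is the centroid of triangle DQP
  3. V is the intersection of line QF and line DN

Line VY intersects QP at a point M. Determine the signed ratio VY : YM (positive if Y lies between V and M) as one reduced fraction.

VY:YM = -13/16

Choose coordinates F = (0, 0), N = (1, 0), P = (0, 1), Q = (-1, -3).
1. D is where the line through Q parallel to FN meets line PN ⇒ D = (4, -3)
2. Y is the centroid of triangle DQP ⇒ Y = (1, -5/3)
3. V is the intersection of line QF and line DN ⇒ V = (1/4, 3/4)
line VY meets QP at M = (1/13, 17/13)
Y = V + t·(M−V) with t = -13/3, so VY:YM = -13/3:16/3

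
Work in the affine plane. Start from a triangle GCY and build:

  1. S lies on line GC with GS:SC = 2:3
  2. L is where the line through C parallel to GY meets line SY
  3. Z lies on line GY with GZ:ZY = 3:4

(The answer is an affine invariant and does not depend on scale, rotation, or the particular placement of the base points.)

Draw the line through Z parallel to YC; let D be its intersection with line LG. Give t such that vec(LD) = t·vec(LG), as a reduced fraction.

Choose coordinates G = (0, 0), C = (1, 0), Y = (0, 1).
1. S lies on line GC with GS:SC = 2:3 ⇒ S = (2/5, 0)
2. L is where the line through C parallel to GY meets line SY ⇒ L = (1, -3/2)
3. Z lies on line GY with GZ:ZY = 3:4 ⇒ Z = (0, 3/7)
through Z parallel to YC: direction (1, -1); meets LG at D = (-6/7, 9/7)
D = L + t·(G−L) with t = 13/7

t = 13/7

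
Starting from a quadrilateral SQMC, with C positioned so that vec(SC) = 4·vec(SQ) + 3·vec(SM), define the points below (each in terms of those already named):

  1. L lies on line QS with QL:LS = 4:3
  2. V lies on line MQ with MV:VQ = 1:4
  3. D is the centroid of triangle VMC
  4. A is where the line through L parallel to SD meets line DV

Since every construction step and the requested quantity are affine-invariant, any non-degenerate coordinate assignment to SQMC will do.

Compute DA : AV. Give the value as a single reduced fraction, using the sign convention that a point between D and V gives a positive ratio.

Set S = (0, 0), Q = (1, 0), M = (0, 1), C = (4, 3); any affine frame gives the same invariant.
1. L lies on line QS with QL:LS = 4:3 ⇒ L = (3/7, 0)
2. V lies on line MQ with MV:VQ = 1:4 ⇒ V = (1/5, 4/5)
3. D is the centroid of triangle VMC ⇒ D = (7/5, 8/5)
4. A is where the line through L parallel to SD meets line DV ⇒ A = (17/7, 16/7)
A = D + t·(V−D) with t = -6/7, so DA:AV = t:(1−t) = -6/7:13/7

DA:AV = -6/13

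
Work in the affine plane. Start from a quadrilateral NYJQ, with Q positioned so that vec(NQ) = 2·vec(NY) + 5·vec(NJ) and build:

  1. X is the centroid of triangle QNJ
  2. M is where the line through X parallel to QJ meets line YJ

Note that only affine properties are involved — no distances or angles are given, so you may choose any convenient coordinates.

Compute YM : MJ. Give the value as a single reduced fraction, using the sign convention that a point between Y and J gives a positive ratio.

YM:MJ = 8

Set N = (0, 0), Y = (1, 0), J = (0, 1), Q = (2, 5); any affine frame gives the same invariant.
1. X is the centroid of triangle QNJ ⇒ X = (2/3, 2)
2. M is where the line through X parallel to QJ meets line YJ ⇒ M = (1/9, 8/9)
M = Y + t·(J−Y) with t = 8/9, so YM:MJ = t:(1−t) = 8/9:1/9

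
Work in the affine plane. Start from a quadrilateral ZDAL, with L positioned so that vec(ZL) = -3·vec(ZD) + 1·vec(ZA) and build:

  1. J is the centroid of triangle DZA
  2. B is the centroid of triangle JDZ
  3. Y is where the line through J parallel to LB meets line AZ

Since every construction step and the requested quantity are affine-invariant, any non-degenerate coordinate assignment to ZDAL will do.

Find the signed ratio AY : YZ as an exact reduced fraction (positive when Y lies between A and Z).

AY:YZ = 18/13

Choose coordinates Z = (0, 0), D = (1, 0), A = (0, 1), L = (-3, 1).
1. J is the centroid of triangle DZA ⇒ J = (1/3, 1/3)
2. B is the centroid of triangle JDZ ⇒ B = (4/9, 1/9)
3. Y is where the line through J parallel to LB meets line AZ ⇒ Y = (0, 13/31)
Y = A + t·(Z−A) with t = 18/31, so AY:YZ = t:(1−t) = 18/31:13/31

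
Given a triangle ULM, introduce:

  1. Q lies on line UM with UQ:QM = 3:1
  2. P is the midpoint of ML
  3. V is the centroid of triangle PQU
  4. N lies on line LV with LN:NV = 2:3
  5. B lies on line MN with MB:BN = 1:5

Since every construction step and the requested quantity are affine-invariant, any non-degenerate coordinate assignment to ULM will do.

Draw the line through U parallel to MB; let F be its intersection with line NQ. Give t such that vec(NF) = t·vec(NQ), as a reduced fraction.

t = 4

Set U = (0, 0), L = (1, 0), M = (0, 1); any affine frame gives the same invariant.
1. Q lies on line UM with UQ:QM = 3:1 ⇒ Q = (0, 3/4)
2. P is the midpoint of ML ⇒ P = (1/2, 1/2)
3. V is the centroid of triangle PQU ⇒ V = (1/6, 5/12)
4. N lies on line LV with LN:NV = 2:3 ⇒ N = (2/3, 1/6)
5. B lies on line MN with MB:BN = 1:5 ⇒ B = (1/9, 31/36)
through U parallel to MB: direction (1/9, -5/36); meets NQ at F = (-2, 5/2)
F = N + t·(Q−N) with t = 4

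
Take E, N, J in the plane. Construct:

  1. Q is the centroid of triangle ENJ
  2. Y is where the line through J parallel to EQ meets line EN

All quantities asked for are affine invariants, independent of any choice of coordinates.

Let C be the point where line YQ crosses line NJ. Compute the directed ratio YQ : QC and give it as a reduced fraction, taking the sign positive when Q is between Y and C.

Assign E = (0, 0), N = (1, 0), J = (0, 1) — the answer is frame-independent, so this choice is without loss of generality.
1. Q is the centroid of triangle ENJ ⇒ Q = (1/3, 1/3)
2. Y is where the line through J parallel to EQ meets line EN ⇒ Y = (-1, 0)
line YQ meets NJ at C = (3/5, 2/5)
Q = Y + t·(C−Y) with t = 5/6, so YQ:QC = 5/6:1/6

YQ:QC = 5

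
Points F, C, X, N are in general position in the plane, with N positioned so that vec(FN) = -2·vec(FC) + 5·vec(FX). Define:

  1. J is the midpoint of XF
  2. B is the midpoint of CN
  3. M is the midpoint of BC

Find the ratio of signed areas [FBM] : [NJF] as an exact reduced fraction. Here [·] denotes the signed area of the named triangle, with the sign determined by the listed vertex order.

Choose coordinates F = (0, 0), C = (1, 0), X = (0, 1), N = (-2, 5).
1. J is the midpoint of XF ⇒ J = (0, 1/2)
2. B is the midpoint of CN ⇒ B = (-1/2, 5/2)
3. M is the midpoint of BC ⇒ M = (1/4, 5/4)
2·[FBM] = -5/4, 2·[NJF] = -1
[FBM]:[NJF] = -5/4:-1 = 5/4

[FBM]:[NJF] = 5/4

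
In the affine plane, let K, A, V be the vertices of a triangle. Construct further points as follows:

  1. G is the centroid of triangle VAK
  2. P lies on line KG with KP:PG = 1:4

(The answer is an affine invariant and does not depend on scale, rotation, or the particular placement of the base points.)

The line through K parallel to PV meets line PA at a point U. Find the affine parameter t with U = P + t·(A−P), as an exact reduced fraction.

Choose coordinates K = (0, 0), A = (1, 0), V = (0, 1).
1. G is the centroid of triangle VAK ⇒ G = (1/3, 1/3)
2. P lies on line KG with KP:PG = 1:4 ⇒ P = (1/15, 1/15)
through K parallel to PV: direction (-1/15, 14/15); meets PA at U = (-1/195, 14/195)
U = P + t·(A−P) with t = -1/13

t = -1/13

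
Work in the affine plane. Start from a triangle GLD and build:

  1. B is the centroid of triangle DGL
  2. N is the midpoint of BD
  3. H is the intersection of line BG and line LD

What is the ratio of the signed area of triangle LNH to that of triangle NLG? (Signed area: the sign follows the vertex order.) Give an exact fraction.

Choose coordinates G = (0, 0), L = (1, 0), D = (0, 1).
1. B is the centroid of triangle DGL ⇒ B = (1/3, 1/3)
2. N is the midpoint of BD ⇒ N = (1/6, 2/3)
3. H is the intersection of line BG and line LD ⇒ H = (1/2, 1/2)
2·[LNH] = -1/12, 2·[NLG] = -2/3
[LNH]:[NLG] = -1/12:-2/3 = 1/8

[LNH]:[NLG] = 1/8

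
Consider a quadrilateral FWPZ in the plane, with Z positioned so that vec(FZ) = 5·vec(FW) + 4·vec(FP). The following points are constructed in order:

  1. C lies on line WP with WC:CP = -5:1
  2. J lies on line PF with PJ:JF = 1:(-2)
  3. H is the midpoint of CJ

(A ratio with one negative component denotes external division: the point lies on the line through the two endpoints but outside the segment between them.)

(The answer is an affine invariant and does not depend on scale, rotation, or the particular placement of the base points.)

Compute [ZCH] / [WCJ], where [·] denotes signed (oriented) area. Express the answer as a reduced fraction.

[ZCH]:[WCJ] = 13/10

Assign F = (0, 0), W = (1, 0), P = (0, 1), Z = (5, 4) — the answer is frame-independent, so this choice is without loss of generality.
1. C lies on line WP with WC:CP = -5:1 ⇒ C = (-1/4, 5/4)
2. J lies on line PF with PJ:JF = 1:(-2) ⇒ J = (0, 2)
3. H is the midpoint of CJ ⇒ H = (-1/8, 13/8)
2·[ZCH] = -13/8, 2·[WCJ] = -5/4
[ZCH]:[WCJ] = -13/8:-5/4 = 13/10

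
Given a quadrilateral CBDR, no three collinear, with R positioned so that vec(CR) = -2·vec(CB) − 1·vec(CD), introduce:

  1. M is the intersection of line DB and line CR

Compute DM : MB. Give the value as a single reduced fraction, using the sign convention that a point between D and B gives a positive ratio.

Work in coordinates with C = (0, 0), B = (1, 0), D = (0, 1), R = (-2, -1).
1. M is the intersection of line DB and line CR ⇒ M = (2/3, 1/3)
M = D + t·(B−D) with t = 2/3, so DM:MB = t:(1−t) = 2/3:1/3

DM:MB = 2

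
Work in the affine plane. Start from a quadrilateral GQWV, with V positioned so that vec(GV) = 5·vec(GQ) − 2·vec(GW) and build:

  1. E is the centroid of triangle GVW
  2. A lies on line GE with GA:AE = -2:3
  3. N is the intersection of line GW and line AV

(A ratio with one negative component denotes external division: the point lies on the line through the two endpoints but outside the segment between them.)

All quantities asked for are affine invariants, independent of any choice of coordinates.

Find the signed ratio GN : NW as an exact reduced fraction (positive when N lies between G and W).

Choose coordinates G = (0, 0), Q = (1, 0), W = (0, 1), V = (5, -2).
1. E is the centroid of triangle GVW ⇒ E = (5/3, -1/3)
2. A lies on line GE with GA:AE = -2:3 ⇒ A = (-10/3, 2/3)
3. N is the intersection of line GW and line AV ⇒ N = (0, -2/5)
N = G + t·(W−G) with t = -2/5, so GN:NW = t:(1−t) = -2/5:7/5

GN:NW = -2/7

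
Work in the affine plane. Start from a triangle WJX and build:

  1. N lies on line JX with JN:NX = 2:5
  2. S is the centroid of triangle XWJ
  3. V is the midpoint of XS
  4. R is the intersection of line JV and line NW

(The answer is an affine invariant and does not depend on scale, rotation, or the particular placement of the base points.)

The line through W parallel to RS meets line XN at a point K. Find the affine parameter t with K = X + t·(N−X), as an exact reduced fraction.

t = 7/4

Choose coordinates W = (0, 0), J = (1, 0), X = (0, 1).
1. N lies on line JX with JN:NX = 2:5 ⇒ N = (5/7, 2/7)
2. S is the centroid of triangle XWJ ⇒ S = (1/3, 1/3)
3. V is the midpoint of XS ⇒ V = (1/6, 2/3)
4. R is the intersection of line JV and line NW ⇒ R = (2/3, 4/15)
through W parallel to RS: direction (-1/3, 1/15); meets XN at K = (5/4, -1/4)
K = X + t·(N−X) with t = 7/4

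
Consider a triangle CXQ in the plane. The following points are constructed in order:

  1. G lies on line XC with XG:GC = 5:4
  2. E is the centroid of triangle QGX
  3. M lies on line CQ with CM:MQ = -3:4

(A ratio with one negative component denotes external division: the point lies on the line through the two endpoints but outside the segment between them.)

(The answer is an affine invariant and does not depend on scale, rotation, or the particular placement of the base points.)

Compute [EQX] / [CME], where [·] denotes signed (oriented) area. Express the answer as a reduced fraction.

Assign C = (0, 0), X = (1, 0), Q = (0, 1) — the answer is frame-independent, so this choice is without loss of generality.
1. G lies on line XC with XG:GC = 5:4 ⇒ G = (4/9, 0)
2. E is the centroid of triangle QGX ⇒ E = (13/27, 1/3)
3. M lies on line CQ with CM:MQ = -3:4 ⇒ M = (0, -3)
2·[EQX] = -5/27, 2·[CME] = 13/9
[EQX]:[CME] = -5/27:13/9 = -5/39

[EQX]:[CME] = -5/39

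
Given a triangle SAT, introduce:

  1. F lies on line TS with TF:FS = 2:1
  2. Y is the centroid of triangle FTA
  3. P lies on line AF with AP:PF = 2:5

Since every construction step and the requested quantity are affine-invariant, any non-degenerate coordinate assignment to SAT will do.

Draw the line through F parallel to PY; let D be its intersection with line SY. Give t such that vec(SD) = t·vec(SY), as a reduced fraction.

t = 4/9

Set S = (0, 0), A = (1, 0), T = (0, 1); any affine frame gives the same invariant.
1. F lies on line TS with TF:FS = 2:1 ⇒ F = (0, 1/3)
2. Y is the centroid of triangle FTA ⇒ Y = (1/3, 4/9)
3. P lies on line AF with AP:PF = 2:5 ⇒ P = (5/7, 2/21)
through F parallel to PY: direction (-8/21, 22/63); meets SY at D = (4/27, 16/81)
D = S + t·(Y−S) with t = 4/9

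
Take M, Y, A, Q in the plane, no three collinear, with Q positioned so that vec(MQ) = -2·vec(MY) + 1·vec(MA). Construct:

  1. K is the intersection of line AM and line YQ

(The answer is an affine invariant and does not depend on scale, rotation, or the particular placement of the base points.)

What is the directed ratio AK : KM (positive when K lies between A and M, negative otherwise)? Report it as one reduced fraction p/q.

Set M = (0, 0), Y = (1, 0), A = (0, 1), Q = (-2, 1); any affine frame gives the same invariant.
1. K is the intersection of line AM and line YQ ⇒ K = (0, 1/3)
K = A + t·(M−A) with t = 2/3, so AK:KM = t:(1−t) = 2/3:1/3

AK:KM = 2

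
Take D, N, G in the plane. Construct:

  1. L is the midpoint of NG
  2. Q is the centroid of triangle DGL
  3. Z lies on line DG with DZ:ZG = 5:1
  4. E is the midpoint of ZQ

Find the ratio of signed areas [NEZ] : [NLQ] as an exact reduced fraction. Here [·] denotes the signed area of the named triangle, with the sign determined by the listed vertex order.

Assign D = (0, 0), N = (1, 0), G = (0, 1) — the answer is frame-independent, so this choice is without loss of generality.
1. L is the midpoint of NG ⇒ L = (1/2, 1/2)
2. Q is the centroid of triangle DGL ⇒ Q = (1/6, 1/2)
3. Z lies on line DG with DZ:ZG = 5:1 ⇒ Z = (0, 5/6)
4. E is the midpoint of ZQ ⇒ E = (1/12, 2/3)
2·[NEZ] = -7/72, 2·[NLQ] = 1/6
[NEZ]:[NLQ] = -7/72:1/6 = -7/12

[NEZ]:[NLQ] = -7/12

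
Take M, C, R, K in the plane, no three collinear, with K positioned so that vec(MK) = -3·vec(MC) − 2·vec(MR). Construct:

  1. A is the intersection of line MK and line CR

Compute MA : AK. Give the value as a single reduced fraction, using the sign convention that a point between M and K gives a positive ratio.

MA:AK = -1/6

Work in coordinates with M = (0, 0), C = (1, 0), R = (0, 1), K = (-3, -2).
1. A is the intersection of line MK and line CR ⇒ A = (3/5, 2/5)
A = M + t·(K−M) with t = -1/5, so MA:AK = t:(1−t) = -1/5:6/5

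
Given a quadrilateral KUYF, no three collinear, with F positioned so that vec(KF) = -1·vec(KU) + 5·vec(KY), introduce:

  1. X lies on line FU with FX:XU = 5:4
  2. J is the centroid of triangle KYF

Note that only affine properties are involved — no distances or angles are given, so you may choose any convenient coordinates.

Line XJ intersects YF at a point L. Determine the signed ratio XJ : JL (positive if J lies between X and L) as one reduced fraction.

Choose coordinates K = (0, 0), U = (1, 0), Y = (0, 1), F = (-1, 5).
1. X lies on line FU with FX:XU = 5:4 ⇒ X = (1/9, 20/9)
2. J is the centroid of triangle KYF ⇒ J = (-1/3, 2)
line XJ meets YF at L = (-7/27, 55/27)
J = X + t·(L−X) with t = 6/5, so XJ:JL = 6/5:-1/5

XJ:JL = -6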